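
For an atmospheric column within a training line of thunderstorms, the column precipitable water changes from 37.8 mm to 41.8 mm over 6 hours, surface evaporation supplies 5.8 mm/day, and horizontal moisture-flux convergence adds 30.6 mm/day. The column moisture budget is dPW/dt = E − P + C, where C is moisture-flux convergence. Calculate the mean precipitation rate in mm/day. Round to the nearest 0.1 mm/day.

P ≈ 20.4 mm/day

dPW/dt = (41.8 − 37.8) mm / (6/24 day) = +16.000 mm/day.
P = E + C − dPW/dt = 5.8 + (30.6) − (+16.000) = 20.4 mm/day.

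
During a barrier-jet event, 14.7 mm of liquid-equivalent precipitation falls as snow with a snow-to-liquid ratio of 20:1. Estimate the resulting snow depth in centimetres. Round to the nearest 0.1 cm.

snow depth ≈ 29.4 cm

Snow depth = liquid × ratio = 14.7 mm × 20 = 294 mm = 29.4 cm.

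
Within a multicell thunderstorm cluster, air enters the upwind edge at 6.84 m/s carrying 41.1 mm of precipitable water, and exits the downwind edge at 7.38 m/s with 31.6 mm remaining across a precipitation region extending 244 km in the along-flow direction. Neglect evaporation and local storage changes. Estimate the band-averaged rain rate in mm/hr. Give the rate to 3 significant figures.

R ≈ 0.707 mm/hr

Column moisture flux per unit crosswind length is F = V × PW.
Inflow: F_in = 6.84 × 41.1 = 281.124 mm·m/s
Outflow: F_out = 7.38 × 31.6 = 233.208 mm·m/s
Steady-state rate R = (F_in − F_out)/L = (281.124 − 233.208) / 244000 m = 1.964e-04 mm/s.
R = 1.964e-04 × 3600 = 0.707 mm/hr.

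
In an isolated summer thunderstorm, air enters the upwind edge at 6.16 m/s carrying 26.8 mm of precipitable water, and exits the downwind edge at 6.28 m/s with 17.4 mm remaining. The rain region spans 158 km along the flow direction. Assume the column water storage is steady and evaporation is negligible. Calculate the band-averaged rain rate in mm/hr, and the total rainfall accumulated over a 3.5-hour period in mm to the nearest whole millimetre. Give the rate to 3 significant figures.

R ≈ 1.27 mm/hr; total ≈ 4 mm

Column moisture flux per unit crosswind length is F = V × PW.
Inflow: F_in = 6.16 × 26.8 = 165.088 mm·m/s
Outflow: F_out = 6.28 × 17.4 = 109.272 mm·m/s
Steady-state rate R = (F_in − F_out)/L = (165.088 − 109.272) / 158000 m = 3.533e-04 mm/s.
R = 3.533e-04 × 3600 = 1.27 mm/hr.
Over 3.5 h: total = 1.27 × 3.5 = 4.445 ≈ 4 mm.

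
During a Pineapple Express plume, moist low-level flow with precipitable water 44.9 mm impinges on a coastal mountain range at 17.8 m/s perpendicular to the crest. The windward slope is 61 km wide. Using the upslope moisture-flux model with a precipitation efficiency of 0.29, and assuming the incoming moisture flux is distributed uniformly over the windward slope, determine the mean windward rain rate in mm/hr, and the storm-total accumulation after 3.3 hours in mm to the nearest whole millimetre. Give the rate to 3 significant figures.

R ≈ 13.7 mm/hr; total ≈ 45 mm

Incoming column moisture flux per unit ridge length: F = V × PW = 17.8 × 44.9 = 799.22 mm·m/s.
Spread over the 61 km slope with efficiency ε = 0.29: R = ε·F/W = 0.29 × 799.22 / 61000 m = 3.800e-03 mm/s.
R = 3.800e-03 × 3600 = 13.7 mm/hr.
Over 3.3 h: total = 13.7 × 3.3 = 45.21 ≈ 45 mm.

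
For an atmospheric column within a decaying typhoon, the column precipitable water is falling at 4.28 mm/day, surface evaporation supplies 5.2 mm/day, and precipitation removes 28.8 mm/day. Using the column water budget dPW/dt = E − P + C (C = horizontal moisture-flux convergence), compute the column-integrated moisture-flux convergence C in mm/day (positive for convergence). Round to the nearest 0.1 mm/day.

dPW/dt = -4.28 mm/day.
C = dPW/dt − E + P = (-4.28) − 5.2 + 28.8 = 19.3 mm/day.

C ≈ 19.3 mm/day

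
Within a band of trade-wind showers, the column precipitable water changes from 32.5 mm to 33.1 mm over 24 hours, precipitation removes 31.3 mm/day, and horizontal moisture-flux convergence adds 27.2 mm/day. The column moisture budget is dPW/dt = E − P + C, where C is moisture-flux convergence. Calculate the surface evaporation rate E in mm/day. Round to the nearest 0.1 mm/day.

E ≈ 4.7 mm/day

dPW/dt = (33.1 − 32.5) mm / (24/24 day) = +0.600 mm/day.
E = dPW/dt + P − C = (+0.600) + 31.3 − (27.2) = 4.7 mm/day.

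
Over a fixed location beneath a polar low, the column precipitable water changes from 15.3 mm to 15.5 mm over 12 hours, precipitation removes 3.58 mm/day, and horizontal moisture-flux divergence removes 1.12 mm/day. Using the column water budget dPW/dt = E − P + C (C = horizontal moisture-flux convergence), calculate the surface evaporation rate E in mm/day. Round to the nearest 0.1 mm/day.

E ≈ 5.1 mm/day

dPW/dt = (15.5 − 15.3) mm / (12/24 day) = +0.400 mm/day.
E = dPW/dt + P − C = (+0.400) + 3.58 − (-1.12) = 5.1 mm/day.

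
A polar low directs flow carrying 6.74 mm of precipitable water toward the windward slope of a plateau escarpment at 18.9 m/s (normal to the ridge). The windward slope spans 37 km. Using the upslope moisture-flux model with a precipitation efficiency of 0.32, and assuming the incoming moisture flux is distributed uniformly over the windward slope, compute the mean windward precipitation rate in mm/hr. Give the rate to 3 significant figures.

Incoming column moisture flux per unit ridge length: F = V × PW = 18.9 × 6.74 = 127.386 mm·m/s.
Spread over the 37 km slope with efficiency ε = 0.32: R = ε·F/W = 0.32 × 127.386 / 37000 m = 1.102e-03 mm/s.
R = 1.102e-03 × 3600 = 3.97 mm/hr.

R ≈ 3.97 mm/hr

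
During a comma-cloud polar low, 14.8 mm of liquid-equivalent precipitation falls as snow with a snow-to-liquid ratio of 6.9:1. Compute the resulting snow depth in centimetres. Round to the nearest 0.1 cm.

snow depth ≈ 10.2 cm

Snow depth = liquid × ratio = 14.8 mm × 6.9 = 102.12 mm = 10.2 cm.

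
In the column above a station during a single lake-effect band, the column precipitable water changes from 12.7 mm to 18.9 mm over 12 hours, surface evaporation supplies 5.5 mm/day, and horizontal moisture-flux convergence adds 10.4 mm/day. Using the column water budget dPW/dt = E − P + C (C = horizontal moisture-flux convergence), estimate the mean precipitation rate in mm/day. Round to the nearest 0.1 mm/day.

dPW/dt = (18.9 − 12.7) mm / (12/24 day) = +12.400 mm/day.
P = E + C − dPW/dt = 5.5 + (10.4) − (+12.400) = 3.5 mm/day.

P ≈ 3.5 mm/day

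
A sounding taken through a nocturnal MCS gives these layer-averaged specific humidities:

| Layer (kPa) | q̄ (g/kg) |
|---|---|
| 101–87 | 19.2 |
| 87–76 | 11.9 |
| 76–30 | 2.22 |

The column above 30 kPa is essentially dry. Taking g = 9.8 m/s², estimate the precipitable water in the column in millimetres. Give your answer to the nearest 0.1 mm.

Precipitable water is the column-integrated vapour mass per unit area: PW = (1/g) Σ q̄ Δp, with q in kg/kg and Δp in Pa (1 kg/m² of water = 1 mm).
Layer 101–87 kPa: Δp = 140 hPa = 14000 Pa, q̄ = 0.0192 kg/kg → 0.0192 × 14000 / 9.8 = 27.43 mm
Layer 87–76 kPa: Δp = 110 hPa = 11000 Pa, q̄ = 0.0119 kg/kg → 0.0119 × 11000 / 9.8 = 13.36 mm
Layer 76–30 kPa: Δp = 460 hPa = 46000 Pa, q̄ = 0.00222 kg/kg → 0.00222 × 46000 / 9.8 = 10.42 mm
PW = 27.43 + 13.36 + 10.42 = 51.21 ≈ 51.2 mm.

PW ≈ 51.2 mm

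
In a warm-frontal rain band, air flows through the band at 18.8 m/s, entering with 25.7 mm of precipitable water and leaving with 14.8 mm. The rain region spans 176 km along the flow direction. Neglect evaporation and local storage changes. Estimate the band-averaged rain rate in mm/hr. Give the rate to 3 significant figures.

Column moisture flux per unit crosswind length is F = V × PW.
Inflow: F_in = 18.8 × 25.7 = 483.16 mm·m/s
Outflow: F_out = 18.8 × 14.8 = 278.24 mm·m/s
Steady-state rate R = (F_in − F_out)/L = (483.16 − 278.24) / 176000 m = 1.164e-03 mm/s.
R = 1.164e-03 × 3600 = 4.19 mm/hr.

R ≈ 4.19 mm/hr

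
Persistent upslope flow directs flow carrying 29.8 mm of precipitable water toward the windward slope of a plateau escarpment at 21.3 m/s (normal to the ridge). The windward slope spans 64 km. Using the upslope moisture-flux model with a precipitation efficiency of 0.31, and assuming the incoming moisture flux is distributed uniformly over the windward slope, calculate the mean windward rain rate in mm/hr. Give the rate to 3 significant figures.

Incoming column moisture flux per unit ridge length: F = V × PW = 21.3 × 29.8 = 634.74 mm·m/s.
Spread over the 64 km slope with efficiency ε = 0.31: R = ε·F/W = 0.31 × 634.74 / 64000 m = 3.075e-03 mm/s.
R = 3.075e-03 × 3600 = 11.1 mm/hr.

R ≈ 11.1 mm/hr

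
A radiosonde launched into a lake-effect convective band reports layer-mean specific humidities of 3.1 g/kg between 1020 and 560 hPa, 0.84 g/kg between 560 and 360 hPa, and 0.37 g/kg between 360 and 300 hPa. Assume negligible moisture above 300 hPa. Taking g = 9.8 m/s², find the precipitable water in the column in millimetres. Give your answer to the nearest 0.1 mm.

PW ≈ 16.5 mm

Precipitable water is the column-integrated vapour mass per unit area: PW = (1/g) Σ q̄ Δp, with q in kg/kg and Δp in Pa (1 kg/m² of water = 1 mm).
Layer 1020–560 hPa: Δp = 460 hPa = 46000 Pa, q̄ = 0.0031 kg/kg → 0.0031 × 46000 / 9.8 = 14.55 mm
Layer 560–360 hPa: Δp = 200 hPa = 20000 Pa, q̄ = 0.00084 kg/kg → 0.00084 × 20000 / 9.8 = 1.71 mm
Layer 360–300 hPa: Δp = 60 hPa = 6000 Pa, q̄ = 0.00037 kg/kg → 0.00037 × 6000 / 9.8 = 0.23 mm
PW = 14.55 + 1.71 + 0.23 = 16.49 ≈ 16.5 mm.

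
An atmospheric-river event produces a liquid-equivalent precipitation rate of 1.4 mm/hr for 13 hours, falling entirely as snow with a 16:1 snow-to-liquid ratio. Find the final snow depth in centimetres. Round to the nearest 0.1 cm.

snow depth ≈ 29.1 cm

Liquid-equivalent depth = 1.4 × 13 = 18.2 mm.
Snow depth = 18.2 mm × 16 = 291.2 mm = 29.1 cm.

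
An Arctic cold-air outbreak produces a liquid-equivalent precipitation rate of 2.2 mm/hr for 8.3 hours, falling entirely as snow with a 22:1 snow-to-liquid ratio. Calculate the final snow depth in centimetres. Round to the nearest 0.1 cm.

Liquid-equivalent depth = 2.2 × 8.3 = 18.26 mm.
Snow depth = 18.26 mm × 22 = 401.72 mm = 40.2 cm.

snow depth ≈ 40.2 cm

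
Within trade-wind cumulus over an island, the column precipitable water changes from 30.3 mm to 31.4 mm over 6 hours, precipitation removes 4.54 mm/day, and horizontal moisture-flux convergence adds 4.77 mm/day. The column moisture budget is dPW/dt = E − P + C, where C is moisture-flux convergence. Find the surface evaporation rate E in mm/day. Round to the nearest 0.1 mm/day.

dPW/dt = (31.4 − 30.3) mm / (6/24 day) = +4.400 mm/day.
E = dPW/dt + P − C = (+4.400) + 4.54 − (4.77) = 4.2 mm/day.

E ≈ 4.2 mm/day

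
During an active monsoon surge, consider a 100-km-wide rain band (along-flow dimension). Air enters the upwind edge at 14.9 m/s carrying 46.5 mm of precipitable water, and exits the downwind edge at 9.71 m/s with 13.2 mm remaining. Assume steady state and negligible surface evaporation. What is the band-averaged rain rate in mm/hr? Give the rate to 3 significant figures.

R ≈ 20.3 mm/hr

Column moisture flux per unit crosswind length is F = V × PW.
Inflow: F_in = 14.9 × 46.5 = 692.85 mm·m/s
Outflow: F_out = 9.71 × 13.2 = 128.172 mm·m/s
Steady-state rate R = (F_in − F_out)/L = (692.85 − 128.172) / 100000 m = 5.647e-03 mm/s.
R = 5.647e-03 × 3600 = 20.3 mm/hr.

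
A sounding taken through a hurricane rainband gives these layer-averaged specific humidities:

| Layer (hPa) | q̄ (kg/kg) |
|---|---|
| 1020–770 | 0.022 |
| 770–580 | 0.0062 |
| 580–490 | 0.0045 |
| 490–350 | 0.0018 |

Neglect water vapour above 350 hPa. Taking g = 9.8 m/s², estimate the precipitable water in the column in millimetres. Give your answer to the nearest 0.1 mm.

Precipitable water is the column-integrated vapour mass per unit area: PW = (1/g) Σ q̄ Δp, with q in kg/kg and Δp in Pa (1 kg/m² of water = 1 mm).
Layer 1020–770 hPa: Δp = 250 hPa = 25000 Pa, q̄ = 0.022 kg/kg → 0.022 × 25000 / 9.8 = 56.12 mm
Layer 770–580 hPa: Δp = 190 hPa = 19000 Pa, q̄ = 0.0062 kg/kg → 0.0062 × 19000 / 9.8 = 12.02 mm
Layer 580–490 hPa: Δp = 90 hPa = 9000 Pa, q̄ = 0.0045 kg/kg → 0.0045 × 9000 / 9.8 = 4.13 mm
Layer 490–350 hPa: Δp = 140 hPa = 14000 Pa, q̄ = 0.0018 kg/kg → 0.0018 × 14000 / 9.8 = 2.57 mm
PW = 56.12 + 12.02 + 4.13 + 2.57 = 74.84 ≈ 74.8 mm.

PW ≈ 74.8 mm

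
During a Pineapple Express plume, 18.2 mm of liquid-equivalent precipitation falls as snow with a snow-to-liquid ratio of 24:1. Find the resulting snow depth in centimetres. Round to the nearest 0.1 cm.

snow depth ≈ 43.7 cm

Snow depth = liquid × ratio = 18.2 mm × 24 = 436.8 mm = 43.7 cm.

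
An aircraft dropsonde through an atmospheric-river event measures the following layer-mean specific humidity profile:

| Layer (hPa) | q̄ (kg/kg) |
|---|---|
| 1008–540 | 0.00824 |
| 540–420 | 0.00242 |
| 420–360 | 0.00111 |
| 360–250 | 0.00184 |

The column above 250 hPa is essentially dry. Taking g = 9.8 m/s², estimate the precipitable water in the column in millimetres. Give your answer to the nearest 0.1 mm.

Precipitable water is the column-integrated vapour mass per unit area: PW = (1/g) Σ q̄ Δp, with q in kg/kg and Δp in Pa (1 kg/m² of water = 1 mm).
Layer 1008–540 hPa: Δp = 468 hPa = 46800 Pa, q̄ = 0.00824 kg/kg → 0.00824 × 46800 / 9.8 = 39.35 mm
Layer 540–420 hPa: Δp = 120 hPa = 12000 Pa, q̄ = 0.00242 kg/kg → 0.00242 × 12000 / 9.8 = 2.96 mm
Layer 420–360 hPa: Δp = 60 hPa = 6000 Pa, q̄ = 0.00111 kg/kg → 0.00111 × 6000 / 9.8 = 0.68 mm
Layer 360–250 hPa: Δp = 110 hPa = 11000 Pa, q̄ = 0.00184 kg/kg → 0.00184 × 11000 / 9.8 = 2.07 mm
PW = 39.35 + 2.96 + 0.68 + 2.07 = 45.06 ≈ 45.1 mm.

PW ≈ 45.1 mm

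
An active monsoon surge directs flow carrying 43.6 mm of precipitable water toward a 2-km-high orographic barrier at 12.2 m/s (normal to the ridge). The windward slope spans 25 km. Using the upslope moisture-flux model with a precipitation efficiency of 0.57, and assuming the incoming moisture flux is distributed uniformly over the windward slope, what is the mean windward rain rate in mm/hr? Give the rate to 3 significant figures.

Incoming column moisture flux per unit ridge length: F = V × PW = 12.2 × 43.6 = 531.92 mm·m/s.
Spread over the 25 km slope with efficiency ε = 0.57: R = ε·F/W = 0.57 × 531.92 / 25000 m = 1.213e-02 mm/s.
R = 1.213e-02 × 3600 = 43.7 mm/hr.

R ≈ 43.7 mm/hr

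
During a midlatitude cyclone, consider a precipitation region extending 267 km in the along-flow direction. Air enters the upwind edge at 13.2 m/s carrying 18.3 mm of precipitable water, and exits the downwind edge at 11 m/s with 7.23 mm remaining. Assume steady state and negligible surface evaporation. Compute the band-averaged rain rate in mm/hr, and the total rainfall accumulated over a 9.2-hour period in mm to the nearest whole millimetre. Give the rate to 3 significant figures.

Column moisture flux per unit crosswind length is F = V × PW.
Inflow: F_in = 13.2 × 18.3 = 241.56 mm·m/s
Outflow: F_out = 11 × 7.23 = 79.53 mm·m/s
Steady-state rate R = (F_in − F_out)/L = (241.56 − 79.53) / 267000 m = 6.069e-04 mm/s.
R = 6.069e-04 × 3600 = 2.18 mm/hr.
Over 9.2 h: total = 2.18 × 9.2 = 20.056 ≈ 20 mm.

R ≈ 2.18 mm/hr; total ≈ 20 mm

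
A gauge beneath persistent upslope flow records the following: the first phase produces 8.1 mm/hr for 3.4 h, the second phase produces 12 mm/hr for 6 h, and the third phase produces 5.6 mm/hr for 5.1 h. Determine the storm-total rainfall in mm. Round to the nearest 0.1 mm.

total ≈ 128.1 mm

Total = Σ Rᵢ Δtᵢ = 8.1 × 3.4 + 12 × 6 + 5.6 × 5.1
      = 27.54 + 72 + 28.56 = 128.1 mm.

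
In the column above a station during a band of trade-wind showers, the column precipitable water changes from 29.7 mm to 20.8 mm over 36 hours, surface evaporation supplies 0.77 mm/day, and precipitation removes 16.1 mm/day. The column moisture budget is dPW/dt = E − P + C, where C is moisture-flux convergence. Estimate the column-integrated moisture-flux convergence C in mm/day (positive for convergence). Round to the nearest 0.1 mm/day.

C ≈ 9.4 mm/day

dPW/dt = (20.8 − 29.7) mm / (36/24 day) = -5.933 mm/day.
C = dPW/dt − E + P = (-5.933) − 0.77 + 16.1 = 9.4 mm/day.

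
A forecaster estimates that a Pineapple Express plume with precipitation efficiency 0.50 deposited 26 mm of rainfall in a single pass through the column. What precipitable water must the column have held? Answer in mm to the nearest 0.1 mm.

PW ≈ 52.0 mm

PW = rainfall / ε = 26 / 0.50 = 52.0 mm.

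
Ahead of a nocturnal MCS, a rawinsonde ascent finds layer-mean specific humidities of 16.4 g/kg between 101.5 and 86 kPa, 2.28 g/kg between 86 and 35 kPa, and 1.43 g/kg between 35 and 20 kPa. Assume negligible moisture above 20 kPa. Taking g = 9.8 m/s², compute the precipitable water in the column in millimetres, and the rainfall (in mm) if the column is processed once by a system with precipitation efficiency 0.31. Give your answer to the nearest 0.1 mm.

PW ≈ 40.0 mm; rainfall ≈ 12.4 mm

Precipitable water is the column-integrated vapour mass per unit area: PW = (1/g) Σ q̄ Δp, with q in kg/kg and Δp in Pa (1 kg/m² of water = 1 mm).
Layer 101.5–86 kPa: Δp = 155 hPa = 15500 Pa, q̄ = 0.0164 kg/kg → 0.0164 × 15500 / 9.8 = 25.94 mm
Layer 86–35 kPa: Δp = 510 hPa = 51000 Pa, q̄ = 0.00228 kg/kg → 0.00228 × 51000 / 9.8 = 11.87 mm
Layer 35–20 kPa: Δp = 150 hPa = 15000 Pa, q̄ = 0.00143 kg/kg → 0.00143 × 15000 / 9.8 = 2.19 mm
PW = 25.94 + 11.87 + 2.19 = 40.00 ≈ 40.0 mm.
Rainfall = ε × PW = 0.31 × 40.0 = 12.4 mm.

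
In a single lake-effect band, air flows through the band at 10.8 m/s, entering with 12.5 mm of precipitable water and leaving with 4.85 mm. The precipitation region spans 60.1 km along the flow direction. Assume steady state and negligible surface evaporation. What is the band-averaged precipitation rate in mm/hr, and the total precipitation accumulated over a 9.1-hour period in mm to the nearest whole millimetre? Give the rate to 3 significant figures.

R ≈ 4.95 mm/hr; total ≈ 45 mm

Column moisture flux per unit crosswind length is F = V × PW.
Inflow: F_in = 10.8 × 12.5 = 135 mm·m/s
Outflow: F_out = 10.8 × 4.85 = 52.38 mm·m/s
Steady-state rate R = (F_in − F_out)/L = (135 − 52.38) / 60100 m = 1.375e-03 mm/s.
R = 1.375e-03 × 3600 = 4.95 mm/hr.
Over 9.1 h: total = 4.95 × 9.1 = 45.045 ≈ 45 mm.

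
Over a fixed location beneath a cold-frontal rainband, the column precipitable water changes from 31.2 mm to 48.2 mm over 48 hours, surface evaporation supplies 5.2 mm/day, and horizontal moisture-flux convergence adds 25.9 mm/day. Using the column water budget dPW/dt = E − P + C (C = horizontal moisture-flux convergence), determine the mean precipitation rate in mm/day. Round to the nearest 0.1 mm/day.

dPW/dt = (48.2 − 31.2) mm / (48/24 day) = +8.500 mm/day.
P = E + C − dPW/dt = 5.2 + (25.9) − (+8.500) = 22.6 mm/day.

P ≈ 22.6 mm/day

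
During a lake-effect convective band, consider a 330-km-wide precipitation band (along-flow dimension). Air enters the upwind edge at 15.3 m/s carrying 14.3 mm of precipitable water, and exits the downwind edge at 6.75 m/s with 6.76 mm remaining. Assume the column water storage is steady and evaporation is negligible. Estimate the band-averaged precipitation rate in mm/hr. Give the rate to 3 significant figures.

Column moisture flux per unit crosswind length is F = V × PW.
Inflow: F_in = 15.3 × 14.3 = 218.79 mm·m/s
Outflow: F_out = 6.75 × 6.76 = 45.63 mm·m/s
Steady-state rate R = (F_in − F_out)/L = (218.79 − 45.63) / 330000 m = 5.247e-04 mm/s.
R = 5.247e-04 × 3600 = 1.89 mm/hr.

R ≈ 1.89 mm/hr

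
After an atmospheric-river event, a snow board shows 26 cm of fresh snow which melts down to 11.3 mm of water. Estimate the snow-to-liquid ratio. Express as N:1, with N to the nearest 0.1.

ratio ≈ 23.0

Ratio = snow depth / SWE = 260 mm / 11.3 mm = 23.0, i.e. 23.0:1.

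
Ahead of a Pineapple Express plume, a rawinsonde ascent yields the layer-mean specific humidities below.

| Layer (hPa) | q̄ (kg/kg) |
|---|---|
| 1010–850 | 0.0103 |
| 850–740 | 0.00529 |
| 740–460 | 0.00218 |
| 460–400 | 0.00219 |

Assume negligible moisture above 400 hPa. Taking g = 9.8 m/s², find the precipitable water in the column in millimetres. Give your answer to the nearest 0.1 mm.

Precipitable water is the column-integrated vapour mass per unit area: PW = (1/g) Σ q̄ Δp, with q in kg/kg and Δp in Pa (1 kg/m² of water = 1 mm).
Layer 1010–850 hPa: Δp = 160 hPa = 16000 Pa, q̄ = 0.0103 kg/kg → 0.0103 × 16000 / 9.8 = 16.82 mm
Layer 850–740 hPa: Δp = 110 hPa = 11000 Pa, q̄ = 0.00529 kg/kg → 0.00529 × 11000 / 9.8 = 5.94 mm
Layer 740–460 hPa: Δp = 280 hPa = 28000 Pa, q̄ = 0.00218 kg/kg → 0.00218 × 28000 / 9.8 = 6.23 mm
Layer 460–400 hPa: Δp = 60 hPa = 6000 Pa, q̄ = 0.00219 kg/kg → 0.00219 × 6000 / 9.8 = 1.34 mm
PW = 16.82 + 5.94 + 6.23 + 1.34 = 30.33 ≈ 30.3 mm.

PW ≈ 30.3 mm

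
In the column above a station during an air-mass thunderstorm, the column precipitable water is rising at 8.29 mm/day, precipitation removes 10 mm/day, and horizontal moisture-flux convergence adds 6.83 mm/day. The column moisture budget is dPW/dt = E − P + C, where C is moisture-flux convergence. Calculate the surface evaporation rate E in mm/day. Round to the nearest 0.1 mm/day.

E ≈ 11.5 mm/day

dPW/dt = +8.29 mm/day.
E = dPW/dt + P − C = (+8.29) + 10 − (6.83) = 11.5 mm/day.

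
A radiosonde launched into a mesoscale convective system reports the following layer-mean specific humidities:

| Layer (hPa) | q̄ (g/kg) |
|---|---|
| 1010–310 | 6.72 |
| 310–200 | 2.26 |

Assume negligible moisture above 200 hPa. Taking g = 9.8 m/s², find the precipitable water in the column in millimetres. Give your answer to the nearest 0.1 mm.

PW ≈ 50.5 mm

Precipitable water is the column-integrated vapour mass per unit area: PW = (1/g) Σ q̄ Δp, with q in kg/kg and Δp in Pa (1 kg/m² of water = 1 mm).
Layer 1010–310 hPa: Δp = 700 hPa = 70000 Pa, q̄ = 0.00672 kg/kg → 0.00672 × 70000 / 9.8 = 48.00 mm
Layer 310–200 hPa: Δp = 110 hPa = 11000 Pa, q̄ = 0.00226 kg/kg → 0.00226 × 11000 / 9.8 = 2.54 mm
PW = 48.00 + 2.54 = 50.54 ≈ 50.5 mm.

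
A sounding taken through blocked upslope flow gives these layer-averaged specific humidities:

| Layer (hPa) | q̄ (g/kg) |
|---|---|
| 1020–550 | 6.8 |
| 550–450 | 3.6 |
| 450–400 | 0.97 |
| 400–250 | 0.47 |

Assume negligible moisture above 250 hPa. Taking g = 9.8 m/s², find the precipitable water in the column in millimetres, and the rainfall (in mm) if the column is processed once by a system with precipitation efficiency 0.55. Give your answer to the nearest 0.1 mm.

Precipitable water is the column-integrated vapour mass per unit area: PW = (1/g) Σ q̄ Δp, with q in kg/kg and Δp in Pa (1 kg/m² of water = 1 mm).
Layer 1020–550 hPa: Δp = 470 hPa = 47000 Pa, q̄ = 0.0068 kg/kg → 0.0068 × 47000 / 9.8 = 32.61 mm
Layer 550–450 hPa: Δp = 100 hPa = 10000 Pa, q̄ = 0.0036 kg/kg → 0.0036 × 10000 / 9.8 = 3.67 mm
Layer 450–400 hPa: Δp = 50 hPa = 5000 Pa, q̄ = 0.00097 kg/kg → 0.00097 × 5000 / 9.8 = 0.49 mm
Layer 400–250 hPa: Δp = 150 hPa = 15000 Pa, q̄ = 0.00047 kg/kg → 0.00047 × 15000 / 9.8 = 0.72 mm
PW = 32.61 + 3.67 + 0.49 + 0.72 = 37.49 ≈ 37.5 mm.
Rainfall = ε × PW = 0.55 × 37.5 = 20.6 mm.

PW ≈ 37.5 mm; rainfall ≈ 20.6 mm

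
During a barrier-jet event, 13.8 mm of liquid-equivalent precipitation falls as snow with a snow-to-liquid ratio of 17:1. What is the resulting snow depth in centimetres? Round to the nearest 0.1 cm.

Snow depth = liquid × ratio = 13.8 mm × 17 = 234.6 mm = 23.5 cm.

snow depth ≈ 23.5 cm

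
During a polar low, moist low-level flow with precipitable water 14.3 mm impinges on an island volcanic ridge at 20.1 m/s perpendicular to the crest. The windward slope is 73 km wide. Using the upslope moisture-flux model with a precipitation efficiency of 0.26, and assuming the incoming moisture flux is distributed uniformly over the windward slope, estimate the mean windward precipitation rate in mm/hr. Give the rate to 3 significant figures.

R ≈ 3.69 mm/hr

Incoming column moisture flux per unit ridge length: F = V × PW = 20.1 × 14.3 = 287.43 mm·m/s.
Spread over the 73 km slope with efficiency ε = 0.26: R = ε·F/W = 0.26 × 287.43 / 73000 m = 1.024e-03 mm/s.
R = 1.024e-03 × 3600 = 3.69 mm/hr.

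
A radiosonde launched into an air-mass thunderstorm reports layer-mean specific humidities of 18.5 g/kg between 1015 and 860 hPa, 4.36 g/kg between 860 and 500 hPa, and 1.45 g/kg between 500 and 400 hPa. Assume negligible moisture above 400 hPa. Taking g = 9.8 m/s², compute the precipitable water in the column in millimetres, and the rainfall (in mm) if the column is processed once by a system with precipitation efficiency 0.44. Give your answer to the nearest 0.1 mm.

PW ≈ 46.8 mm; rainfall ≈ 20.6 mm

Precipitable water is the column-integrated vapour mass per unit area: PW = (1/g) Σ q̄ Δp, with q in kg/kg and Δp in Pa (1 kg/m² of water = 1 mm).
Layer 1015–860 hPa: Δp = 155 hPa = 15500 Pa, q̄ = 0.0185 kg/kg → 0.0185 × 15500 / 9.8 = 29.26 mm
Layer 860–500 hPa: Δp = 360 hPa = 36000 Pa, q̄ = 0.00436 kg/kg → 0.00436 × 36000 / 9.8 = 16.02 mm
Layer 500–400 hPa: Δp = 100 hPa = 10000 Pa, q̄ = 0.00145 kg/kg → 0.00145 × 10000 / 9.8 = 1.48 mm
PW = 29.26 + 16.02 + 1.48 = 46.76 ≈ 46.8 mm.
Rainfall = ε × PW = 0.44 × 46.8 = 20.6 mm.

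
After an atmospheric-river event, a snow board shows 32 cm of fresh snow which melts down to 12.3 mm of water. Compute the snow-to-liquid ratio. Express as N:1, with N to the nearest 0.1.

Ratio = snow depth / SWE = 320 mm / 12.3 mm = 26.0, i.e. 26.0:1.

ratio ≈ 26.0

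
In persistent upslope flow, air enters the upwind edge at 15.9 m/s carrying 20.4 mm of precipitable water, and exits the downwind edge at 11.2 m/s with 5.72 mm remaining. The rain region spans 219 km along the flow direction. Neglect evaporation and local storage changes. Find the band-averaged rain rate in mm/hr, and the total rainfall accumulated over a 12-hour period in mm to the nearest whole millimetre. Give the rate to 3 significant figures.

R ≈ 4.28 mm/hr; total ≈ 51 mm

Column moisture flux per unit crosswind length is F = V × PW.
Inflow: F_in = 15.9 × 20.4 = 324.36 mm·m/s
Outflow: F_out = 11.2 × 5.72 = 64.064 mm·m/s
Steady-state rate R = (F_in − F_out)/L = (324.36 − 64.064) / 219000 m = 1.189e-03 mm/s.
R = 1.189e-03 × 3600 = 4.28 mm/hr.
Over 12 h: total = 4.28 × 12 = 51.36 ≈ 51 mm.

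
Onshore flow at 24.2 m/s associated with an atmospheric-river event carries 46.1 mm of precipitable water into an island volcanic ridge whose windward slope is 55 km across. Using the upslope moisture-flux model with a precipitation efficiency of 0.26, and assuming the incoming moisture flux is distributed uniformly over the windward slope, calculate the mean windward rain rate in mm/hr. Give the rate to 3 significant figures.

R ≈ 19.0 mm/hr

Incoming column moisture flux per unit ridge length: F = V × PW = 24.2 × 46.1 = 1115.62 mm·m/s.
Spread over the 55 km slope with efficiency ε = 0.26: R = ε·F/W = 0.26 × 1115.62 / 55000 m = 5.274e-03 mm/s.
R = 5.274e-03 × 3600 = 19.0 mm/hr.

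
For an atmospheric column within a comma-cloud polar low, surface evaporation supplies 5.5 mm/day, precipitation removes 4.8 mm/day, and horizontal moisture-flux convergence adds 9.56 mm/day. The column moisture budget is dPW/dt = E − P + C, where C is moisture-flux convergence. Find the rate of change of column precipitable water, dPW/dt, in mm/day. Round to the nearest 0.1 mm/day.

dPW/dt ≈ 10.3 mm/day

dPW/dt = E − P + C = 5.5 − 4.8 + (9.56) = 10.3 mm/day.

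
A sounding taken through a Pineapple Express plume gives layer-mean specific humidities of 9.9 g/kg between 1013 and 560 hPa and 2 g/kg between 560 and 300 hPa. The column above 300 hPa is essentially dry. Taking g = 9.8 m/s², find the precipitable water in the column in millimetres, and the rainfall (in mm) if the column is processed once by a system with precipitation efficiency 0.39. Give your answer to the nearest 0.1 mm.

Precipitable water is the column-integrated vapour mass per unit area: PW = (1/g) Σ q̄ Δp, with q in kg/kg and Δp in Pa (1 kg/m² of water = 1 mm).
Layer 1013–560 hPa: Δp = 453 hPa = 45300 Pa, q̄ = 0.0099 kg/kg → 0.0099 × 45300 / 9.8 = 45.76 mm
Layer 560–300 hPa: Δp = 260 hPa = 26000 Pa, q̄ = 0.002 kg/kg → 0.002 × 26000 / 9.8 = 5.31 mm
PW = 45.76 + 5.31 = 51.07 ≈ 51.1 mm.
Rainfall = ε × PW = 0.39 × 51.1 = 19.9 mm.

PW ≈ 51.1 mm; rainfall ≈ 19.9 mm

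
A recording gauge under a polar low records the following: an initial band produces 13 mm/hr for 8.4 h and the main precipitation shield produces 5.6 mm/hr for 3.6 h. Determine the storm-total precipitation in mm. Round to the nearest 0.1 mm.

total ≈ 129.4 mm

Total = Σ Rᵢ Δtᵢ = 13 × 8.4 + 5.6 × 3.6
      = 109.2 + 20.16 = 129.4 mm.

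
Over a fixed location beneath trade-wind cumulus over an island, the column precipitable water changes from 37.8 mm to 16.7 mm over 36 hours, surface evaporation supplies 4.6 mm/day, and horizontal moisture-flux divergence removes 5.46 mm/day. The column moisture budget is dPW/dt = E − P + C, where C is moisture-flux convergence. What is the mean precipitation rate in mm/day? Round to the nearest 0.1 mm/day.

P ≈ 13.2 mm/day

dPW/dt = (16.7 − 37.8) mm / (36/24 day) = -14.067 mm/day.
P = E + C − dPW/dt = 4.6 + (-5.46) − (-14.067) = 13.2 mm/day.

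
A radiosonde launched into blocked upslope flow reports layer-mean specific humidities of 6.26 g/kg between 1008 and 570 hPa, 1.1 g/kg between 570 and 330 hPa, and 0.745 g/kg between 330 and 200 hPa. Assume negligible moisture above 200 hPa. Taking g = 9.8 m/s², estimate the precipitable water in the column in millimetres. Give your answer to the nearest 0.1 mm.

Precipitable water is the column-integrated vapour mass per unit area: PW = (1/g) Σ q̄ Δp, with q in kg/kg and Δp in Pa (1 kg/m² of water = 1 mm).
Layer 1008–570 hPa: Δp = 438 hPa = 43800 Pa, q̄ = 0.00626 kg/kg → 0.00626 × 43800 / 9.8 = 27.98 mm
Layer 570–330 hPa: Δp = 240 hPa = 24000 Pa, q̄ = 0.0011 kg/kg → 0.0011 × 24000 / 9.8 = 2.69 mm
Layer 330–200 hPa: Δp = 130 hPa = 13000 Pa, q̄ = 0.000745 kg/kg → 0.000745 × 13000 / 9.8 = 0.99 mm
PW = 27.98 + 2.69 + 0.99 = 31.66 ≈ 31.7 mm.

PW ≈ 31.7 mm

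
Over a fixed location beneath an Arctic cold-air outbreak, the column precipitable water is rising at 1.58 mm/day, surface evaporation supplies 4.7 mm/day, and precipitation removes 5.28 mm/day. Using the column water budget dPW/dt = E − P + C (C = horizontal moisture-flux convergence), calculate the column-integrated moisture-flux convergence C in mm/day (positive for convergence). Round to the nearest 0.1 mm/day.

dPW/dt = +1.58 mm/day.
C = dPW/dt − E + P = (+1.58) − 4.7 + 5.28 = 2.2 mm/day.

C ≈ 2.2 mm/day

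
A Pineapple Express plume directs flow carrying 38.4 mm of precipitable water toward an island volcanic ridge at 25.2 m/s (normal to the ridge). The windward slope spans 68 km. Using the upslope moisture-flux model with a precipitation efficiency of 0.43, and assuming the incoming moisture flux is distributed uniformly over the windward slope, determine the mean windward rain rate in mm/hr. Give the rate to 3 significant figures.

R ≈ 22.0 mm/hr

Incoming column moisture flux per unit ridge length: F = V × PW = 25.2 × 38.4 = 967.68 mm·m/s.
Spread over the 68 km slope with efficiency ε = 0.43: R = ε·F/W = 0.43 × 967.68 / 68000 m = 6.119e-03 mm/s.
R = 6.119e-03 × 3600 = 22.0 mm/hr.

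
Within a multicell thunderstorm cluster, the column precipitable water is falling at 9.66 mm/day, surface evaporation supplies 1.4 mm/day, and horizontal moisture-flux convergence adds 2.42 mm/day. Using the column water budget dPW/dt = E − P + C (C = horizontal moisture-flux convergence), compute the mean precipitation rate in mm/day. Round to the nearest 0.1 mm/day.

P ≈ 13.5 mm/day

dPW/dt = -9.66 mm/day.
P = E + C − dPW/dt = 1.4 + (2.42) − (-9.66) = 13.5 mm/day.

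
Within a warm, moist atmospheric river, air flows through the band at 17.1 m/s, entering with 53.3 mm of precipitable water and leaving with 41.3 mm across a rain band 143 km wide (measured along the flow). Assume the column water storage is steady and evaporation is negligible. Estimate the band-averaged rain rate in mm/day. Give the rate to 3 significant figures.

Column moisture flux per unit crosswind length is F = V × PW.
Inflow: F_in = 17.1 × 53.3 = 911.43 mm·m/s
Outflow: F_out = 17.1 × 41.3 = 706.23 mm·m/s
Steady-state rate R = (F_in − F_out)/L = (911.43 − 706.23) / 143000 m = 1.435e-03 mm/s.
R = 1.435e-03 × 3600 × 24 = 124 mm/day.

R ≈ 124 mm/day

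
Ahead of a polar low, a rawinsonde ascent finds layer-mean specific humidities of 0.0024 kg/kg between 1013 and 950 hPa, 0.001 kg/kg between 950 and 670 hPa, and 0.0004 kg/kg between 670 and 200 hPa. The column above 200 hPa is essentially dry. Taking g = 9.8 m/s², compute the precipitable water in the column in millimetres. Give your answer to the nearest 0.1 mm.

PW ≈ 6.3 mm

Precipitable water is the column-integrated vapour mass per unit area: PW = (1/g) Σ q̄ Δp, with q in kg/kg and Δp in Pa (1 kg/m² of water = 1 mm).
Layer 1013–950 hPa: Δp = 63 hPa = 6300 Pa, q̄ = 0.0024 kg/kg → 0.0024 × 6300 / 9.8 = 1.54 mm
Layer 950–670 hPa: Δp = 280 hPa = 28000 Pa, q̄ = 0.001 kg/kg → 0.001 × 28000 / 9.8 = 2.86 mm
Layer 670–200 hPa: Δp = 470 hPa = 47000 Pa, q̄ = 0.0004 kg/kg → 0.0004 × 47000 / 9.8 = 1.92 mm
PW = 1.54 + 2.86 + 1.92 = 6.32 ≈ 6.3 mm.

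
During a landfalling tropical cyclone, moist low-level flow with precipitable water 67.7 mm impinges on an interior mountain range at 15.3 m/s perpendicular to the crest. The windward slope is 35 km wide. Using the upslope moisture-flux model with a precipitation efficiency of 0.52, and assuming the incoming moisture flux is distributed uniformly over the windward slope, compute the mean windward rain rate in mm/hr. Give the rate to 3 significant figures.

Incoming column moisture flux per unit ridge length: F = V × PW = 15.3 × 67.7 = 1035.81 mm·m/s.
Spread over the 35 km slope with efficiency ε = 0.52: R = ε·F/W = 0.52 × 1035.81 / 35000 m = 1.539e-02 mm/s.
R = 1.539e-02 × 3600 = 55.4 mm/hr.

R ≈ 55.4 mm/hr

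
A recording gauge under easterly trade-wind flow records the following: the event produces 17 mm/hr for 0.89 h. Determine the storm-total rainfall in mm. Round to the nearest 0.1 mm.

Total = Σ Rᵢ Δtᵢ = 17 × 0.89
      = 15.13 = 15.1 mm.

total ≈ 15.1 mm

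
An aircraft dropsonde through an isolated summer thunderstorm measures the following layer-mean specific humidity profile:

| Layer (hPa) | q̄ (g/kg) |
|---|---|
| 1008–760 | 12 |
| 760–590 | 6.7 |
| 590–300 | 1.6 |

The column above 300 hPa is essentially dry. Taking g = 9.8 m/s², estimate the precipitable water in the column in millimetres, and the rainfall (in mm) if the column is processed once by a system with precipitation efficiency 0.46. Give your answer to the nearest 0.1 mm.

Precipitable water is the column-integrated vapour mass per unit area: PW = (1/g) Σ q̄ Δp, with q in kg/kg and Δp in Pa (1 kg/m² of water = 1 mm).
Layer 1008–760 hPa: Δp = 248 hPa = 24800 Pa, q̄ = 0.012 kg/kg → 0.012 × 24800 / 9.8 = 30.37 mm
Layer 760–590 hPa: Δp = 170 hPa = 17000 Pa, q̄ = 0.0067 kg/kg → 0.0067 × 17000 / 9.8 = 11.62 mm
Layer 590–300 hPa: Δp = 290 hPa = 29000 Pa, q̄ = 0.0016 kg/kg → 0.0016 × 29000 / 9.8 = 4.73 mm
PW = 30.37 + 11.62 + 4.73 = 46.72 ≈ 46.7 mm.
Rainfall = ε × PW = 0.46 × 46.7 = 21.5 mm.

PW ≈ 46.7 mm; rainfall ≈ 21.5 mm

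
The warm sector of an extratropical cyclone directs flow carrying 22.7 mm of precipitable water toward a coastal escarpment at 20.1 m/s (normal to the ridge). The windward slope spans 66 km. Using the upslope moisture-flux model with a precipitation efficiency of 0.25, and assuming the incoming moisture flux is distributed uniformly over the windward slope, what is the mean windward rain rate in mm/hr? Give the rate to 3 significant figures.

R ≈ 6.22 mm/hr

Incoming column moisture flux per unit ridge length: F = V × PW = 20.1 × 22.7 = 456.27 mm·m/s.
Spread over the 66 km slope with efficiency ε = 0.25: R = ε·F/W = 0.25 × 456.27 / 66000 m = 1.728e-03 mm/s.
R = 1.728e-03 × 3600 = 6.22 mm/hr.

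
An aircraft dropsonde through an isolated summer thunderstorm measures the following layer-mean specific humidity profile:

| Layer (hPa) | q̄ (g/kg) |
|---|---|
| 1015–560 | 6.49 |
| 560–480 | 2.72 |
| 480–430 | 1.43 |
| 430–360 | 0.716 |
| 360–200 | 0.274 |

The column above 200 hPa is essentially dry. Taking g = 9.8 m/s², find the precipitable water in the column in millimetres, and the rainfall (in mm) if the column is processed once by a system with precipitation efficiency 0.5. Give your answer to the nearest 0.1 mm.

Precipitable water is the column-integrated vapour mass per unit area: PW = (1/g) Σ q̄ Δp, with q in kg/kg and Δp in Pa (1 kg/m² of water = 1 mm).
Layer 1015–560 hPa: Δp = 455 hPa = 45500 Pa, q̄ = 0.00649 kg/kg → 0.00649 × 45500 / 9.8 = 30.13 mm
Layer 560–480 hPa: Δp = 80 hPa = 8000 Pa, q̄ = 0.00272 kg/kg → 0.00272 × 8000 / 9.8 = 2.22 mm
Layer 480–430 hPa: Δp = 50 hPa = 5000 Pa, q̄ = 0.00143 kg/kg → 0.00143 × 5000 / 9.8 = 0.73 mm
Layer 430–360 hPa: Δp = 70 hPa = 7000 Pa, q̄ = 0.000716 kg/kg → 0.000716 × 7000 / 9.8 = 0.51 mm
Layer 360–200 hPa: Δp = 160 hPa = 16000 Pa, q̄ = 0.000274 kg/kg → 0.000274 × 16000 / 9.8 = 0.45 mm
PW = 30.13 + 2.22 + 0.73 + 0.51 + 0.45 = 34.04 ≈ 34.0 mm.
Rainfall = ε × PW = 0.5 × 34.0 = 17.0 mm.

PW ≈ 34.0 mm; rainfall ≈ 17.0 mm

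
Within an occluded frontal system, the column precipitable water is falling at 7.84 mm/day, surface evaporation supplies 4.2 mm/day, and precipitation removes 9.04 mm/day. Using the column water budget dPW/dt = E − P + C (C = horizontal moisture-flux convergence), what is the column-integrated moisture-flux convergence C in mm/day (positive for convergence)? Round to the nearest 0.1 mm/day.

C ≈ -3.0 mm/day

dPW/dt = -7.84 mm/day.
C = dPW/dt − E + P = (-7.84) − 4.2 + 9.04 = -3.0 mm/day.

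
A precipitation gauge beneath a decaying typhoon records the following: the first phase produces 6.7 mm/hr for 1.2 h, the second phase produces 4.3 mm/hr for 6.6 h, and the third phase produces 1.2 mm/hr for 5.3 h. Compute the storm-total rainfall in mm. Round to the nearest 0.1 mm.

Total = Σ Rᵢ Δtᵢ = 6.7 × 1.2 + 4.3 × 6.6 + 1.2 × 5.3
      = 8.04 + 28.38 + 6.36 = 42.8 mm.

total ≈ 42.8 mm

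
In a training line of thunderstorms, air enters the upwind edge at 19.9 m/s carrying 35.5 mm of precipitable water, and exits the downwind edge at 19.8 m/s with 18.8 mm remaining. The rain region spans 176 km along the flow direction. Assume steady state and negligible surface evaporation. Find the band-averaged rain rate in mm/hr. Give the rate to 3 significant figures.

Column moisture flux per unit crosswind length is F = V × PW.
Inflow: F_in = 19.9 × 35.5 = 706.45 mm·m/s
Outflow: F_out = 19.8 × 18.8 = 372.24 mm·m/s
Steady-state rate R = (F_in − F_out)/L = (706.45 − 372.24) / 176000 m = 1.899e-03 mm/s.
R = 1.899e-03 × 3600 = 6.84 mm/hr.

R ≈ 6.84 mm/hr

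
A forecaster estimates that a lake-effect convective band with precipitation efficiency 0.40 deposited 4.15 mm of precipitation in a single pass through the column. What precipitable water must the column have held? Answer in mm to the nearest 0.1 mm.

PW ≈ 10.4 mm

PW = precipitation / ε = 4.15 / 0.40 = 10.4 mm.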